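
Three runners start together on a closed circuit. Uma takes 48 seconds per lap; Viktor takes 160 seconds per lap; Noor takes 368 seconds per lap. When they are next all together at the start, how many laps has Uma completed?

230 laps

They are all back at their starting positions together after one LCM of the periods.
48 = 2^4 × 3
160 = 2^5 × 5
368 = 2^4 × 23
LCM(48, 160, 368) = 2^5 × 3 × 5 × 23 = 11040.
Laps for period 48: 11040 / 48 = 230.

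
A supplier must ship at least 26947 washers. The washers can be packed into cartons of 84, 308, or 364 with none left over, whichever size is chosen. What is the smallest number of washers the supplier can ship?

The number of washers must be a common multiple of 84, 308, and 364, so a multiple of their LCM.
84 = 2^2 × 3 × 7
308 = 2^2 × 7 × 11
364 = 2^2 × 7 × 13
LCM(84, 308, 364) = 2^2 × 3 × 7 × 11 × 13 = 12012.
Smallest multiple of 12012 that is ≥ 26947: ⌈26947/12012⌉ × 12012 = 3 × 12012 = 36036.

36036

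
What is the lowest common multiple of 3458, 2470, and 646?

3458 = 2 × 7 × 13 × 19
2470 = 2 × 5 × 13 × 19
646 = 2 × 17 × 19
LCM(3458, 2470, 646) = 2 × 5 × 7 × 13 × 17 × 19 = 293930.

293930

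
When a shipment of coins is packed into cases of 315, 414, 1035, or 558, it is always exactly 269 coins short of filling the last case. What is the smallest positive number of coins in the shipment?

Being 269 short of a full case of size k means N ≡ −269 (mod k), i.e. N + 269 is a multiple of each size.
315 = 3^2 × 5 × 7
414 = 2 × 3^2 × 23
1035 = 3^2 × 5 × 23
558 = 2 × 3^2 × 31
LCM(315, 414, 1035, 558) = 2 × 3^2 × 5 × 7 × 23 × 31 = 449190.
Smallest positive N is 449190 − 269 = 448921.

448921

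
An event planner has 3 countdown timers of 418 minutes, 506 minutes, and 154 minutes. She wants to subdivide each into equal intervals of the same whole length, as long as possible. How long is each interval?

The interval must divide each timer length; the longest such is the gcd.
418 = 2 × 11 × 19
506 = 2 × 11 × 23
154 = 2 × 7 × 11
gcd(418, 506, 154) = 2 × 11 = 22.

22 minutes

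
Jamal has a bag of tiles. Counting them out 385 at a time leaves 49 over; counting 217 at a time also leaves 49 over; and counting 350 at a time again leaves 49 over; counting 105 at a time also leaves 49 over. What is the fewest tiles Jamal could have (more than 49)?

358099

N − 49 must be a common multiple of 385, 217, 350, and 105.
385 = 5 × 7 × 11
217 = 7 × 31
350 = 2 × 5^2 × 7
105 = 3 × 5 × 7
LCM(385, 217, 350, 105) = 2 × 3 × 5^2 × 7 × 11 × 31 = 358050.
Smallest N > 49 is LCM + 49 = 358050 + 49 = 358099.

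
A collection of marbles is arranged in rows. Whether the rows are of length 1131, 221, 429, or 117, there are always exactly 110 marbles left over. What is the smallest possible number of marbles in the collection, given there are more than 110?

N − 110 must be a common multiple of 1131, 221, 429, and 117.
1131 = 3 × 13 × 29
221 = 13 × 17
429 = 3 × 11 × 13
117 = 3^2 × 13
LCM(1131, 221, 429, 117) = 3^2 × 11 × 13 × 17 × 29 = 634491.
Smallest N > 110 is LCM + 110 = 634491 + 110 = 634601.

634601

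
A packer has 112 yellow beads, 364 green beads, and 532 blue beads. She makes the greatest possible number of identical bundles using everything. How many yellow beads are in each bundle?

4

Number of bundles = gcd(112, 364, 532).
112 = 2^4 × 7
364 = 2^2 × 7 × 13
532 = 2^2 × 7 × 19
gcd(112, 364, 532) = 2^2 × 7 = 28.
yellow beads per bundle = 112 / 28 = 4.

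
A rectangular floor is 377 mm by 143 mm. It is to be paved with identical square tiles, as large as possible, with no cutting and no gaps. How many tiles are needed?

Tile side = gcd(377, 143).
377 = 13 × 29
143 = 11 × 13
gcd(377, 143) = 13.
Tiles: (377/13) × (143/13) = 29 × 11 = 319.

319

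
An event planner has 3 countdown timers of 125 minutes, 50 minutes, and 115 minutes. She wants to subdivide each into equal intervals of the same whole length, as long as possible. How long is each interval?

The interval must divide each timer length; the longest such is the gcd.
125 = 5^3
50 = 2 × 5^2
115 = 5 × 23
gcd(125, 50, 115) = 5.

5 minutes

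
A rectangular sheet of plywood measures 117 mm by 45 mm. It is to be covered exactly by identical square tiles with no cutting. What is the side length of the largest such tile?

9 mm

The tile side must divide both 117 and 45, so the largest is their gcd.
117 = 3^2 × 13
45 = 3^2 × 5
gcd(117, 45) = 3^2 = 9.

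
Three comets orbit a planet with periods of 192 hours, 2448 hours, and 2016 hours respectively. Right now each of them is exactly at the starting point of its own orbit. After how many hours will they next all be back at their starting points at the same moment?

We need the least common multiple of the intervals.
192 = 2^6 × 3
2448 = 2^4 × 3^2 × 17
2016 = 2^5 × 3^2 × 7
LCM(192, 2448, 2016) = 2^6 × 3^2 × 7 × 17 = 68544.

68544 hours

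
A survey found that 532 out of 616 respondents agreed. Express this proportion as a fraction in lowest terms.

532 = 2^2 × 7 × 19
616 = 2^3 × 7 × 11
gcd(532, 616) = 2^2 × 7 = 28.
Divide numerator and denominator by 28: 532/616 = 19/22.

19/22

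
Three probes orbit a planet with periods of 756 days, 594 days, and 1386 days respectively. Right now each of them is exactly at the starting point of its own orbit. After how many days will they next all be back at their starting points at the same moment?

8316 days

We need the least common multiple of the intervals.
756 = 2^2 × 3^3 × 7
594 = 2 × 3^3 × 11
1386 = 2 × 3^2 × 7 × 11
LCM(756, 594, 1386) = 2^2 × 3^3 × 7 × 11 = 8316.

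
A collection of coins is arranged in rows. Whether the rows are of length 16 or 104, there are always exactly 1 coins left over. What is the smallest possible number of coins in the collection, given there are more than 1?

209

N − 1 must be a common multiple of 16 and 104.
16 = 2^4
104 = 2^3 × 13
LCM(16, 104) = 2^4 × 13 = 208.
Smallest N > 1 is LCM + 1 = 208 + 1 = 209.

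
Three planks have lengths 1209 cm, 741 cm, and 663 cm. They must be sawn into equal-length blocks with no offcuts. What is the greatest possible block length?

This is the greatest common divisor of 1209, 741, and 663.
1209 = 3 × 13 × 31
741 = 3 × 13 × 19
663 = 3 × 13 × 17
gcd(1209, 741, 663) = 3 × 13 = 39.

39 cm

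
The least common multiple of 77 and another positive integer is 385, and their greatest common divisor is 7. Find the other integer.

35

gcd × lcm = product of the two integers, so the other integer is (7 × 385) / 77 = 35.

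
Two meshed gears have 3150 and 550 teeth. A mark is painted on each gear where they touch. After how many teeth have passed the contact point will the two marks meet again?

34650 teeth

We need the least common multiple of the intervals.
3150 = 2 × 3^2 × 5^2 × 7
550 = 2 × 5^2 × 11
LCM(3150, 550) = 2 × 3^2 × 5^2 × 7 × 11 = 34650.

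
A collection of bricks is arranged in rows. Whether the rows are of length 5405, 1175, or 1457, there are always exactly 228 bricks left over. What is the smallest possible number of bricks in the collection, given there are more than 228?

838003

N − 228 must be a common multiple of 5405, 1175, and 1457.
5405 = 5 × 23 × 47
1175 = 5^2 × 47
1457 = 31 × 47
LCM(5405, 1175, 1457) = 5^2 × 23 × 31 × 47 = 837775.
Smallest N > 228 is LCM + 228 = 837775 + 228 = 838003.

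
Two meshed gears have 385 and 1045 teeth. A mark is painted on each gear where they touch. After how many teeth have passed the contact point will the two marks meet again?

The first simultaneous occurrence is after LCM of the individual periods.
385 = 5 × 7 × 11
1045 = 5 × 11 × 19
LCM(385, 1045) = 5 × 7 × 11 × 19 = 7315.

7315 teeth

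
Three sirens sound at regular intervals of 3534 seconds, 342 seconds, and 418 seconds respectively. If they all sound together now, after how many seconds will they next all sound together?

They coincide at every common multiple of the periods; the first is the LCM.
3534 = 2 × 3 × 19 × 31
342 = 2 × 3^2 × 19
418 = 2 × 11 × 19
LCM(3534, 342, 418) = 2 × 3^2 × 11 × 19 × 31 = 116622.

116622 seconds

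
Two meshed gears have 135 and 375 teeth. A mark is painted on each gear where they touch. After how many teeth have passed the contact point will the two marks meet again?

We need the least common multiple of the intervals.
135 = 3^3 × 5
375 = 3 × 5^3
LCM(135, 375) = 3^3 × 5^3 = 3375.

3375 teeth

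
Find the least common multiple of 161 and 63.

161 = 7 × 23
63 = 3^2 × 7
LCM(161, 63) = 3^2 × 7 × 23 = 1449.

1449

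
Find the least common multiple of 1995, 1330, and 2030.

115710

1995 = 3 × 5 × 7 × 19
1330 = 2 × 5 × 7 × 19
2030 = 2 × 5 × 7 × 29
LCM(1995, 1330, 2030) = 2 × 3 × 5 × 7 × 19 × 29 = 115710.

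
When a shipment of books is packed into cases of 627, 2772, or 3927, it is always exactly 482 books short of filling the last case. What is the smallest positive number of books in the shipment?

894874

Being 482 short of a full case of size k means N ≡ −482 (mod k), i.e. N + 482 is a multiple of each size.
627 = 3 × 11 × 19
2772 = 2^2 × 3^2 × 7 × 11
3927 = 3 × 7 × 11 × 17
LCM(627, 2772, 3927) = 2^2 × 3^2 × 7 × 11 × 17 × 19 = 895356.
Smallest positive N is 895356 − 482 = 894874.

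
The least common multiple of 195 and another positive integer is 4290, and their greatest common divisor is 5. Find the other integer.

110

gcd × lcm = product of the two integers, so the other integer is (5 × 4290) / 195 = 110.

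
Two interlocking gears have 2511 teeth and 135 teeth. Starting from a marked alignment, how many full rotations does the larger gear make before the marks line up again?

The first common completion time is the LCM of the periods.
2511 = 3^4 × 31
135 = 3^3 × 5
LCM(2511, 135) = 3^4 × 5 × 31 = 12555.
Rotations for period 2511: 12555 / 2511 = 5.

5 rotations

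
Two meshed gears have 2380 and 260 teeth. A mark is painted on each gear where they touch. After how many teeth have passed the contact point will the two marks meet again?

30940 teeth

We need the least common multiple of the intervals.
2380 = 2^2 × 5 × 7 × 17
260 = 2^2 × 5 × 13
LCM(2380, 260) = 2^2 × 5 × 7 × 13 × 17 = 30940.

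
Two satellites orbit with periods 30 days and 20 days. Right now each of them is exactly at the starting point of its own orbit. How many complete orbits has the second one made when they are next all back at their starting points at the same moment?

3 orbits

They are all back at their starting positions together after one LCM of the periods.
30 = 2 × 3 × 5
20 = 2^2 × 5
LCM(30, 20) = 2^2 × 3 × 5 = 60.
Orbits for period 20: 60 / 20 = 3.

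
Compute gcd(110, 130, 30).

110 = 2 × 5 × 11
130 = 2 × 5 × 13
30 = 2 × 3 × 5
gcd(110, 130, 30) = 2 × 5 = 10.

10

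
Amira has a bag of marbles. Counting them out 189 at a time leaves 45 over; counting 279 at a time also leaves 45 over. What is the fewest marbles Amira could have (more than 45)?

5904

N − 45 must be a common multiple of 189 and 279.
189 = 3^3 × 7
279 = 3^2 × 31
LCM(189, 279) = 3^3 × 7 × 31 = 5859.
Smallest N > 45 is LCM + 45 = 5859 + 45 = 5904.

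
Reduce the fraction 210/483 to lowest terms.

10/23

210 = 2 × 3 × 5 × 7
483 = 3 × 7 × 23
gcd(210, 483) = 3 × 7 = 21.
Divide numerator and denominator by 21: 210/483 = 10/23.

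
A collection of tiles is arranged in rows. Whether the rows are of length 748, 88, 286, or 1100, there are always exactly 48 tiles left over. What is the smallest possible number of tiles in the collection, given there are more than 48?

486248

N − 48 must be a common multiple of 748, 88, 286, and 1100.
748 = 2^2 × 11 × 17
88 = 2^3 × 11
286 = 2 × 11 × 13
1100 = 2^2 × 5^2 × 11
LCM(748, 88, 286, 1100) = 2^3 × 5^2 × 11 × 13 × 17 = 486200.
Smallest N > 48 is LCM + 48 = 486200 + 48 = 486248.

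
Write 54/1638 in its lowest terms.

3/91

54 = 2 × 3^3
1638 = 2 × 3^2 × 7 × 13
gcd(54, 1638) = 2 × 3^2 = 18.
Divide numerator and denominator by 18: 54/1638 = 3/91.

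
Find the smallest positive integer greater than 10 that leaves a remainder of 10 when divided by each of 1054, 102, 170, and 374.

N − 10 must be a common multiple of 1054, 102, 170, and 374.
1054 = 2 × 17 × 31
102 = 2 × 3 × 17
170 = 2 × 5 × 17
374 = 2 × 11 × 17
LCM(1054, 102, 170, 374) = 2 × 3 × 5 × 11 × 17 × 31 = 173910.
Smallest N > 10 is LCM + 10 = 173910 + 10 = 173920.

173920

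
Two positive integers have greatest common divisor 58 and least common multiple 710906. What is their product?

For any two positive integers, gcd × lcm = product = 58 × 710906 = 41232548.

41232548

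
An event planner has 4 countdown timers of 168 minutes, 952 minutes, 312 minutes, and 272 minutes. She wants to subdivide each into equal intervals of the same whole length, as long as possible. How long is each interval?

The interval must divide each timer length; the longest such is the gcd.
168 = 2^3 × 3 × 7
952 = 2^3 × 7 × 17
312 = 2^3 × 3 × 13
272 = 2^4 × 17
gcd(168, 952, 312, 272) = 2^3 = 8.

8 minutes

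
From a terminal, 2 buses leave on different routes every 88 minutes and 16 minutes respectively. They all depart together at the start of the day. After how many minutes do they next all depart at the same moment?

They coincide at every common multiple of the periods; the first is the LCM.
88 = 2^3 × 11
16 = 2^4
LCM(88, 16) = 2^4 × 11 = 176.

176 minutes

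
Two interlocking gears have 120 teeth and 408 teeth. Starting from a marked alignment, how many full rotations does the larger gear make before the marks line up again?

5 rotations

They are all back at their starting positions together after one LCM of the periods.
120 = 2^3 × 3 × 5
408 = 2^3 × 3 × 17
LCM(120, 408) = 2^3 × 3 × 5 × 17 = 2040.
Rotations for period 408: 2040 / 408 = 5.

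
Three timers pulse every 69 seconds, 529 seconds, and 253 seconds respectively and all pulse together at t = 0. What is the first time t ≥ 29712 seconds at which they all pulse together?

Joint pulses occur at multiples of LCM(69, 529, 253).
69 = 3 × 23
529 = 23^2
253 = 11 × 23
LCM(69, 529, 253) = 3 × 11 × 23^2 = 17457.
Smallest multiple of 17457 that is ≥ 29712: ⌈29712/17457⌉ × 17457 = 2 × 17457 = 34914.

34914 seconds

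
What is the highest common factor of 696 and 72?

24

696 = 2^3 × 3 × 29
72 = 2^3 × 3^2
gcd(696, 72) = 2^3 × 3 = 24.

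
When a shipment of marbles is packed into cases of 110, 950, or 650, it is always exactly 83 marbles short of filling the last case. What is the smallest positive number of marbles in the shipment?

Being 83 short of a full case of size k means N ≡ −83 (mod k), i.e. N + 83 is a multiple of each size.
110 = 2 × 5 × 11
950 = 2 × 5^2 × 19
650 = 2 × 5^2 × 13
LCM(110, 950, 650) = 2 × 5^2 × 11 × 13 × 19 = 135850.
Smallest positive N is 135850 − 83 = 135767.

135767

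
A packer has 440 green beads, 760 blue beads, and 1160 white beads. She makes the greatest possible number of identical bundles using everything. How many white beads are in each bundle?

29

Number of bundles = gcd(440, 760, 1160).
440 = 2^3 × 5 × 11
760 = 2^3 × 5 × 19
1160 = 2^3 × 5 × 29
gcd(440, 760, 1160) = 2^3 × 5 = 40.
white beads per bundle = 1160 / 40 = 29.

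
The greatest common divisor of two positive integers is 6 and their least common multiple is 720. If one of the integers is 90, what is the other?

48

For two integers, gcd × lcm = product, so the other is (6 × 720) / 90 = 4320 / 90 = 48.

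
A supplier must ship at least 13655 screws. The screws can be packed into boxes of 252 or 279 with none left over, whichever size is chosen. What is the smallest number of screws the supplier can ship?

15624

The number of screws must be a common multiple of 252 and 279, so a multiple of their LCM.
252 = 2^2 × 3^2 × 7
279 = 3^2 × 31
LCM(252, 279) = 2^2 × 3^2 × 7 × 31 = 7812.
Smallest multiple of 7812 that is ≥ 13655: ⌈13655/7812⌉ × 7812 = 2 × 7812 = 15624.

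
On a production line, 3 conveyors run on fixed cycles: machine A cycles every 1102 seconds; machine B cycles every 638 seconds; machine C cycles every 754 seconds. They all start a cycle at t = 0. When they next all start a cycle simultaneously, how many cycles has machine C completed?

209 cycles

The first common completion time is the LCM of the periods.
1102 = 2 × 19 × 29
638 = 2 × 11 × 29
754 = 2 × 13 × 29
LCM(1102, 638, 754) = 2 × 11 × 13 × 19 × 29 = 157586.
Cycles for period 754: 157586 / 754 = 209.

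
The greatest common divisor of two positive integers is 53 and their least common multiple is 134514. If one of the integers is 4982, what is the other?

1431

For two integers, gcd × lcm = product, so the other is (53 × 134514) / 4982 = 7129242 / 4982 = 1431.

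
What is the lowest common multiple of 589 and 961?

589 = 19 × 31
961 = 31^2
LCM(589, 961) = 19 × 31^2 = 18259.

18259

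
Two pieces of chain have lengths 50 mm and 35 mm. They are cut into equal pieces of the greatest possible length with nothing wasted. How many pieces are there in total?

Piece length = gcd(50, 35).
50 = 2 × 5^2
35 = 5 × 7
gcd(50, 35) = 5.
Total pieces = 50/5 + 35/5 = 10 + 7 = 17.

17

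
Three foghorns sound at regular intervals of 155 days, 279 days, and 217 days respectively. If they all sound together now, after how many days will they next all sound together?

The first simultaneous occurrence is after LCM of the individual periods.
155 = 5 × 31
279 = 3^2 × 31
217 = 7 × 31
LCM(155, 279, 217) = 3^2 × 5 × 7 × 31 = 9765.

9765 days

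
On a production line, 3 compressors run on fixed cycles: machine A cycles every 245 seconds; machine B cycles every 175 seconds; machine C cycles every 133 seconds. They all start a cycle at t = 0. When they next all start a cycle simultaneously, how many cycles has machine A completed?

95 cycles

The first common completion time is the LCM of the periods.
245 = 5 × 7^2
175 = 5^2 × 7
133 = 7 × 19
LCM(245, 175, 133) = 5^2 × 7^2 × 19 = 23275.
Cycles for period 245: 23275 / 245 = 95.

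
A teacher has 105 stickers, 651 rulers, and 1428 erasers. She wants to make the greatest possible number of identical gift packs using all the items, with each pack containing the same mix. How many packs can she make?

The pack count must divide each quantity, so the greatest is gcd(105, 651, 1428).
105 = 3 × 5 × 7
651 = 3 × 7 × 31
1428 = 2^2 × 3 × 7 × 17
gcd(105, 651, 1428) = 3 × 7 = 21.

21 packs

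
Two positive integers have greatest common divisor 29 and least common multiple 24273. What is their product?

703917

For any two positive integers, gcd × lcm = product = 29 × 24273 = 703917.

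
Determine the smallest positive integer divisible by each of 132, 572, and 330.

8580

132 = 2^2 × 3 × 11
572 = 2^2 × 11 × 13
330 = 2 × 3 × 5 × 11
LCM(132, 572, 330) = 2^2 × 3 × 5 × 11 × 13 = 8580.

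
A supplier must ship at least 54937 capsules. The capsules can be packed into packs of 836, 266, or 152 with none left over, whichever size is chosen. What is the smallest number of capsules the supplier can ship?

The number of capsules must be a common multiple of 836, 266, and 152, so a multiple of their LCM.
836 = 2^2 × 11 × 19
266 = 2 × 7 × 19
152 = 2^3 × 19
LCM(836, 266, 152) = 2^3 × 7 × 11 × 19 = 11704.
Smallest multiple of 11704 that is ≥ 54937: ⌈54937/11704⌉ × 11704 = 5 × 11704 = 58520.

58520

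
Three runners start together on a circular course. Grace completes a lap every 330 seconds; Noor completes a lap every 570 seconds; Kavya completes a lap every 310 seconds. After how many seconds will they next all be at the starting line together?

194370 seconds

We need the least common multiple of the intervals.
330 = 2 × 3 × 5 × 11
570 = 2 × 3 × 5 × 19
310 = 2 × 5 × 31
LCM(330, 570, 310) = 2 × 3 × 5 × 11 × 19 × 31 = 194370.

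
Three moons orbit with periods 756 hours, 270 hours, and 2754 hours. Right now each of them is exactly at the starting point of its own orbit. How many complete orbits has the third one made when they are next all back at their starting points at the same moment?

They are all back at their starting positions together after one LCM of the periods.
756 = 2^2 × 3^3 × 7
270 = 2 × 3^3 × 5
2754 = 2 × 3^4 × 17
LCM(756, 270, 2754) = 2^2 × 3^4 × 5 × 7 × 17 = 192780.
Orbits for period 2754: 192780 / 2754 = 70.

70 orbits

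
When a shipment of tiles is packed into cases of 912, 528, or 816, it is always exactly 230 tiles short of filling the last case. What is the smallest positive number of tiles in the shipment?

170314

Being 230 short of a full case of size k means N ≡ −230 (mod k), i.e. N + 230 is a multiple of each size.
912 = 2^4 × 3 × 19
528 = 2^4 × 3 × 11
816 = 2^4 × 3 × 17
LCM(912, 528, 816) = 2^4 × 3 × 11 × 17 × 19 = 170544.
Smallest positive N is 170544 − 230 = 170314.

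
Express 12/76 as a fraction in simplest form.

3/19

12 = 2^2 × 3
76 = 2^2 × 19
gcd(12, 76) = 2^2 = 4.
Divide numerator and denominator by 4: 12/76 = 3/19.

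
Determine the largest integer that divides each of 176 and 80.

176 = 2^4 × 11
80 = 2^4 × 5
gcd(176, 80) = 2^4 = 16.

16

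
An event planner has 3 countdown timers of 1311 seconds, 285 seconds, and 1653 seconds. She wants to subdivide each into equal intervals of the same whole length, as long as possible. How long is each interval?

The interval must divide each timer length; the longest such is the gcd.
1311 = 3 × 19 × 23
285 = 3 × 5 × 19
1653 = 3 × 19 × 29
gcd(1311, 285, 1653) = 3 × 19 = 57.

57 seconds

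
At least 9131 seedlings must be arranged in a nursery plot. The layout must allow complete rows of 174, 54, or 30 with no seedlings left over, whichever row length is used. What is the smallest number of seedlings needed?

15660

The number of seedlings must be a common multiple of 174, 54, and 30, so a multiple of their LCM.
174 = 2 × 3 × 29
54 = 2 × 3^3
30 = 2 × 3 × 5
LCM(174, 54, 30) = 2 × 3^3 × 5 × 29 = 7830.
Smallest multiple of 7830 that is ≥ 9131: ⌈9131/7830⌉ × 7830 = 2 × 7830 = 15660.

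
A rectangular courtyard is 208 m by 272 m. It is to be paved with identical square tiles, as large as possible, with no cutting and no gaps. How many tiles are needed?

221

Tile side = gcd(208, 272).
208 = 2^4 × 13
272 = 2^4 × 17
gcd(208, 272) = 2^4 = 16.
Tiles: (208/16) × (272/16) = 13 × 17 = 221.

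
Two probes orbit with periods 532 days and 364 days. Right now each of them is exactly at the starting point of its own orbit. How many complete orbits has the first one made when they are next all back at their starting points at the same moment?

All finish a whole number of cycles simultaneously at t = LCM of the periods.
532 = 2^2 × 7 × 19
364 = 2^2 × 7 × 13
LCM(532, 364) = 2^2 × 7 × 13 × 19 = 6916.
Orbits for period 532: 6916 / 532 = 13.

13 orbits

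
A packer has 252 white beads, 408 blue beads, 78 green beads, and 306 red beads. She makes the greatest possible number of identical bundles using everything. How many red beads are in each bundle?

Number of bundles = gcd(252, 408, 78, 306).
252 = 2^2 × 3^2 × 7
408 = 2^3 × 3 × 17
78 = 2 × 3 × 13
306 = 2 × 3^2 × 17
gcd(252, 408, 78, 306) = 2 × 3 = 6.
red beads per bundle = 306 / 6 = 51.

51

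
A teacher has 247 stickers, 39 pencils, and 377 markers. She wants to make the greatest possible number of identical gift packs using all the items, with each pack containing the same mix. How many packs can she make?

The pack count must divide each quantity, so the greatest is gcd(247, 39, 377).
247 = 13 × 19
39 = 3 × 13
377 = 13 × 29
gcd(247, 39, 377) = 13.

13 packs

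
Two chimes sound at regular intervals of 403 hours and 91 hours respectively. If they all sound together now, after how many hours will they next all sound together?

They coincide at every common multiple of the periods; the first is the LCM.
403 = 13 × 31
91 = 7 × 13
LCM(403, 91) = 7 × 13 × 31 = 2821.

2821 hours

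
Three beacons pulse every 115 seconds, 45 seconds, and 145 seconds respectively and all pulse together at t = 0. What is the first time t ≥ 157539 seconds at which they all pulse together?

180090 seconds

Joint pulses occur at multiples of LCM(115, 45, 145).
115 = 5 × 23
45 = 3^2 × 5
145 = 5 × 29
LCM(115, 45, 145) = 3^2 × 5 × 23 × 29 = 30015.
Smallest multiple of 30015 that is ≥ 157539: ⌈157539/30015⌉ × 30015 = 6 × 30015 = 180090.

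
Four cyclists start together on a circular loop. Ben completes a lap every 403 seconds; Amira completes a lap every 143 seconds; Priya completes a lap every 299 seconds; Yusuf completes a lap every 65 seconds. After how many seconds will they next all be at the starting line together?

509795 seconds

They coincide at every common multiple of the periods; the first is the LCM.
403 = 13 × 31
143 = 11 × 13
299 = 13 × 23
65 = 5 × 13
LCM(403, 143, 299, 65) = 5 × 11 × 13 × 23 × 31 = 509795.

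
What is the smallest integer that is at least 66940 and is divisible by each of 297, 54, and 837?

73656

The integer must be a common multiple of 297, 54, and 837, so a multiple of their LCM.
297 = 3^3 × 11
54 = 2 × 3^3
837 = 3^3 × 31
LCM(297, 54, 837) = 2 × 3^3 × 11 × 31 = 18414.
Smallest multiple of 18414 that is ≥ 66940: ⌈66940/18414⌉ × 18414 = 4 × 18414 = 73656.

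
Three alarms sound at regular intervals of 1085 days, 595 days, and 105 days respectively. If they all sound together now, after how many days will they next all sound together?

They coincide at every common multiple of the periods; the first is the LCM.
1085 = 5 × 7 × 31
595 = 5 × 7 × 17
105 = 3 × 5 × 7
LCM(1085, 595, 105) = 3 × 5 × 7 × 17 × 31 = 55335.

55335 days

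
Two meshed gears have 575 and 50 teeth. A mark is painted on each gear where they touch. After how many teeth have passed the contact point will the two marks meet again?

1150 teeth

The first simultaneous occurrence is after LCM of the individual periods.
575 = 5^2 × 23
50 = 2 × 5^2
LCM(575, 50) = 2 × 5^2 × 23 = 1150.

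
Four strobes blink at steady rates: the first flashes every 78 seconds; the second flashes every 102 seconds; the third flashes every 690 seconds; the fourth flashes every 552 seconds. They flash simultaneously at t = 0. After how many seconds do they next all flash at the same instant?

609960 seconds

The first simultaneous occurrence is after LCM of the individual periods.
78 = 2 × 3 × 13
102 = 2 × 3 × 17
690 = 2 × 3 × 5 × 23
552 = 2^3 × 3 × 23
LCM(78, 102, 690, 552) = 2^3 × 3 × 5 × 13 × 17 × 23 = 609960.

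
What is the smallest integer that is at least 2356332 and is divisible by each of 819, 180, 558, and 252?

2538900

The integer must be a common multiple of 819, 180, 558, and 252, so a multiple of their LCM.
819 = 3^2 × 7 × 13
180 = 2^2 × 3^2 × 5
558 = 2 × 3^2 × 31
252 = 2^2 × 3^2 × 7
LCM(819, 180, 558, 252) = 2^2 × 3^2 × 5 × 7 × 13 × 31 = 507780.
Smallest multiple of 507780 that is ≥ 2356332: ⌈2356332/507780⌉ × 507780 = 5 × 507780 = 2538900.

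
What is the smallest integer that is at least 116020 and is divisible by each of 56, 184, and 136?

131376

The integer must be a common multiple of 56, 184, and 136, so a multiple of their LCM.
56 = 2^3 × 7
184 = 2^3 × 23
136 = 2^3 × 17
LCM(56, 184, 136) = 2^3 × 7 × 17 × 23 = 21896.
Smallest multiple of 21896 that is ≥ 116020: ⌈116020/21896⌉ × 21896 = 6 × 21896 = 131376.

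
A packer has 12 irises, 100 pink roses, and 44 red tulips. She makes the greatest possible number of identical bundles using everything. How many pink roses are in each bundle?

25

Number of bundles = gcd(12, 100, 44).
12 = 2^2 × 3
100 = 2^2 × 5^2
44 = 2^2 × 11
gcd(12, 100, 44) = 2^2 = 4.
pink roses per bundle = 100 / 4 = 25.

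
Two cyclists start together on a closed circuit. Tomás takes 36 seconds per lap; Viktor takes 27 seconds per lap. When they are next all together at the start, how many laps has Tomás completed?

They are all back at their starting positions together after one LCM of the periods.
36 = 2^2 × 3^2
27 = 3^3
LCM(36, 27) = 2^2 × 3^3 = 108.
Laps for period 36: 108 / 36 = 3.

3 laps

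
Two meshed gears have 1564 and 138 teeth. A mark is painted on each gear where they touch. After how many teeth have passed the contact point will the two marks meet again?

They coincide at every common multiple of the periods; the first is the LCM.
1564 = 2^2 × 17 × 23
138 = 2 × 3 × 23
LCM(1564, 138) = 2^2 × 3 × 17 × 23 = 4692.

4692 teeth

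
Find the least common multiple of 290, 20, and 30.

1740

290 = 2 × 5 × 29
20 = 2^2 × 5
30 = 2 × 3 × 5
LCM(290, 20, 30) = 2^2 × 3 × 5 × 29 = 1740.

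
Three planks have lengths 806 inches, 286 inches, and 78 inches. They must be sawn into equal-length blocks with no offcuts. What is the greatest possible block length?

26 inches

The block length must divide every plank, so the greatest is gcd(806, 286, 78).
806 = 2 × 13 × 31
286 = 2 × 11 × 13
78 = 2 × 3 × 13
gcd(806, 286, 78) = 2 × 13 = 26.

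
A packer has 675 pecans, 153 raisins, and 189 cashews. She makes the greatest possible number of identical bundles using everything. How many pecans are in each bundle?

Number of bundles = gcd(675, 153, 189).
675 = 3^3 × 5^2
153 = 3^2 × 17
189 = 3^3 × 7
gcd(675, 153, 189) = 3^2 = 9.
pecans per bundle = 675 / 9 = 75.

75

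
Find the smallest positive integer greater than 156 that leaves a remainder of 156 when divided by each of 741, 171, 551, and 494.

129090

N − 156 must be a common multiple of 741, 171, 551, and 494.
741 = 3 × 13 × 19
171 = 3^2 × 19
551 = 19 × 29
494 = 2 × 13 × 19
LCM(741, 171, 551, 494) = 2 × 3^2 × 13 × 19 × 29 = 128934.
Smallest N > 156 is LCM + 156 = 128934 + 156 = 129090.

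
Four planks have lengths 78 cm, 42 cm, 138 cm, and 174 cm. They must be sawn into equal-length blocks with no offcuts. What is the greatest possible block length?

6 cm

The block length must divide every plank, so the greatest is gcd(78, 42, 138, 174).
78 = 2 × 3 × 13
42 = 2 × 3 × 7
138 = 2 × 3 × 23
174 = 2 × 3 × 29
gcd(78, 42, 138, 174) = 2 × 3 = 6.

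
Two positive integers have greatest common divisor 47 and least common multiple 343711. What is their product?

16154417

For any two positive integers, gcd × lcm = product = 47 × 343711 = 16154417.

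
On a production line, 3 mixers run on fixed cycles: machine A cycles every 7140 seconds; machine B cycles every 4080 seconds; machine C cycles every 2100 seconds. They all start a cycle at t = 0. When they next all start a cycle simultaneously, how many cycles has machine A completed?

The first common completion time is the LCM of the periods.
7140 = 2^2 × 3 × 5 × 7 × 17
4080 = 2^4 × 3 × 5 × 17
2100 = 2^2 × 3 × 5^2 × 7
LCM(7140, 4080, 2100) = 2^4 × 3 × 5^2 × 7 × 17 = 142800.
Cycles for period 7140: 142800 / 7140 = 20.

20 cycles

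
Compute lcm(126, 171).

2394

126 = 2 × 3^2 × 7
171 = 3^2 × 19
LCM(126, 171) = 2 × 3^2 × 7 × 19 = 2394.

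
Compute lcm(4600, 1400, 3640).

418600

4600 = 2^3 × 5^2 × 23
1400 = 2^3 × 5^2 × 7
3640 = 2^3 × 5 × 7 × 13
LCM(4600, 1400, 3640) = 2^3 × 5^2 × 7 × 13 × 23 = 418600.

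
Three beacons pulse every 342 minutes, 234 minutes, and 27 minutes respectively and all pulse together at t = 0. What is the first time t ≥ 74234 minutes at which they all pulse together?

80028 minutes

Joint pulses occur at multiples of LCM(342, 234, 27).
342 = 2 × 3^2 × 19
234 = 2 × 3^2 × 13
27 = 3^3
LCM(342, 234, 27) = 2 × 3^3 × 13 × 19 = 13338.
Smallest multiple of 13338 that is ≥ 74234: ⌈74234/13338⌉ × 13338 = 6 × 13338 = 80028.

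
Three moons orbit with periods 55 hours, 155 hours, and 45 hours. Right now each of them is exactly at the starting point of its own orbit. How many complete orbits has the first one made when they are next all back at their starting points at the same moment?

All finish a whole number of cycles simultaneously at t = LCM of the periods.
55 = 5 × 11
155 = 5 × 31
45 = 3^2 × 5
LCM(55, 155, 45) = 3^2 × 5 × 11 × 31 = 15345.
Orbits for period 55: 15345 / 55 = 279.

279 orbits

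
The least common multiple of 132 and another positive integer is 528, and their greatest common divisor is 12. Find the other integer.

gcd × lcm = product of the two integers, so the other integer is (12 × 528) / 132 = 48.

48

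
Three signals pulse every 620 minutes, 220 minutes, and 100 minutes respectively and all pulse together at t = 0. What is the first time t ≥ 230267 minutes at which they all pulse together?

238700 minutes

Joint pulses occur at multiples of LCM(620, 220, 100).
620 = 2^2 × 5 × 31
220 = 2^2 × 5 × 11
100 = 2^2 × 5^2
LCM(620, 220, 100) = 2^2 × 5^2 × 11 × 31 = 34100.
Smallest multiple of 34100 that is ≥ 230267: ⌈230267/34100⌉ × 34100 = 7 × 34100 = 238700.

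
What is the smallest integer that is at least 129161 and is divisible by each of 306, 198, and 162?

151470

The integer must be a common multiple of 306, 198, and 162, so a multiple of their LCM.
306 = 2 × 3^2 × 17
198 = 2 × 3^2 × 11
162 = 2 × 3^4
LCM(306, 198, 162) = 2 × 3^4 × 11 × 17 = 30294.
Smallest multiple of 30294 that is ≥ 129161: ⌈129161/30294⌉ × 30294 = 5 × 30294 = 151470.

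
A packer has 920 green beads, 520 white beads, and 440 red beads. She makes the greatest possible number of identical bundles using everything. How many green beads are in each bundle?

Number of bundles = gcd(920, 520, 440).
920 = 2^3 × 5 × 23
520 = 2^3 × 5 × 13
440 = 2^3 × 5 × 11
gcd(920, 520, 440) = 2^3 × 5 = 40.
green beads per bundle = 920 / 40 = 23.

23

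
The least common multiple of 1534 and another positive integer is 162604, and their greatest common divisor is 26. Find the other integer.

2756

gcd × lcm = product of the two integers, so the other integer is (26 × 162604) / 1534 = 2756.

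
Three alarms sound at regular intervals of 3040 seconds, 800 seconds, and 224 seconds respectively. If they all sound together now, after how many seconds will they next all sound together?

106400 seconds

The first simultaneous occurrence is after LCM of the individual periods.
3040 = 2^5 × 5 × 19
800 = 2^5 × 5^2
224 = 2^5 × 7
LCM(3040, 800, 224) = 2^5 × 5^2 × 7 × 19 = 106400.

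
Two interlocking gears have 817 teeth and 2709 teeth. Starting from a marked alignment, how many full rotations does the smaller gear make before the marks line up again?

63 rotations

The first common completion time is the LCM of the periods.
817 = 19 × 43
2709 = 3^2 × 7 × 43
LCM(817, 2709) = 3^2 × 7 × 19 × 43 = 51471.
Rotations for period 817: 51471 / 817 = 63.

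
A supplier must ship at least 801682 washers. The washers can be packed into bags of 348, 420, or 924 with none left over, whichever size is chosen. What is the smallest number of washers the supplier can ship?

The number of washers must be a common multiple of 348, 420, and 924, so a multiple of their LCM.
348 = 2^2 × 3 × 29
420 = 2^2 × 3 × 5 × 7
924 = 2^2 × 3 × 7 × 11
LCM(348, 420, 924) = 2^2 × 3 × 5 × 7 × 11 × 29 = 133980.
Smallest multiple of 133980 that is ≥ 801682: ⌈801682/133980⌉ × 133980 = 6 × 133980 = 803880.

803880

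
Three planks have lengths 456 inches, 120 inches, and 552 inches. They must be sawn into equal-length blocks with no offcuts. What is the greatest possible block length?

24 inches

The block length must divide every plank, so the greatest is gcd(456, 120, 552).
456 = 2^3 × 3 × 19
120 = 2^3 × 3 × 5
552 = 2^3 × 3 × 23
gcd(456, 120, 552) = 2^3 × 3 = 24.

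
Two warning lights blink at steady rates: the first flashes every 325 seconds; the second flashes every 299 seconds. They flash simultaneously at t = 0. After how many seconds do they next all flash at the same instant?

7475 seconds

The first simultaneous occurrence is after LCM of the individual periods.
325 = 5^2 × 13
299 = 13 × 23
LCM(325, 299) = 5^2 × 13 × 23 = 7475.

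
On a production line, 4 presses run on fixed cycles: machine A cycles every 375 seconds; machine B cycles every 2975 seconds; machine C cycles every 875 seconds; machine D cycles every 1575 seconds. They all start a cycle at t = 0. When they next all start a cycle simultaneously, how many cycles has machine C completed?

All finish a whole number of cycles simultaneously at t = LCM of the periods.
375 = 3 × 5^3
2975 = 5^2 × 7 × 17
875 = 5^3 × 7
1575 = 3^2 × 5^2 × 7
LCM(375, 2975, 875, 1575) = 3^2 × 5^3 × 7 × 17 = 133875.
Cycles for period 875: 133875 / 875 = 153.

153 cycles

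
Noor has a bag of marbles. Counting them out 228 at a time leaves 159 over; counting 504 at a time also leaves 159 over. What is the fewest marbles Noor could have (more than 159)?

9735

N − 159 must be a common multiple of 228 and 504.
228 = 2^2 × 3 × 19
504 = 2^3 × 3^2 × 7
LCM(228, 504) = 2^3 × 3^2 × 7 × 19 = 9576.
Smallest N > 159 is LCM + 159 = 9576 + 159 = 9735.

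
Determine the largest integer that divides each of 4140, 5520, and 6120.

60

4140 = 2^2 × 3^2 × 5 × 23
5520 = 2^4 × 3 × 5 × 23
6120 = 2^3 × 3^2 × 5 × 17
gcd(4140, 5520, 6120) = 2^2 × 3 × 5 = 60.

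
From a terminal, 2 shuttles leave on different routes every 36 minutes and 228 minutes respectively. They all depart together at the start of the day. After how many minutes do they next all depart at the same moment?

The first simultaneous occurrence is after LCM of the individual periods.
36 = 2^2 × 3^2
228 = 2^2 × 3 × 19
LCM(36, 228) = 2^2 × 3^2 × 19 = 684.

684 minutes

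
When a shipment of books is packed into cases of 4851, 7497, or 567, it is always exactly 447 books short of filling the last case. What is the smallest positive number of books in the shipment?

Being 447 short of a full case of size k means N ≡ −447 (mod k), i.e. N + 447 is a multiple of each size.
4851 = 3^2 × 7^2 × 11
7497 = 3^2 × 7^2 × 17
567 = 3^4 × 7
LCM(4851, 7497, 567) = 3^4 × 7^2 × 11 × 17 = 742203.
Smallest positive N is 742203 − 447 = 741756.

741756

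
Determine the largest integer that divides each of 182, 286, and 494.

26

182 = 2 × 7 × 13
286 = 2 × 11 × 13
494 = 2 × 13 × 19
gcd(182, 286, 494) = 2 × 13 = 26.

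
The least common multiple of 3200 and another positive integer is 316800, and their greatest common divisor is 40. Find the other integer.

3960

gcd × lcm = product of the two integers, so the other integer is (40 × 316800) / 3200 = 3960.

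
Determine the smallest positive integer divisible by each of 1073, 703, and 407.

1073 = 29 × 37
703 = 19 × 37
407 = 11 × 37
LCM(1073, 703, 407) = 11 × 19 × 29 × 37 = 224257.

224257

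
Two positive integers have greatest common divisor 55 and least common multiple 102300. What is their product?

5626500

For any two positive integers, gcd × lcm = product = 55 × 102300 = 5626500.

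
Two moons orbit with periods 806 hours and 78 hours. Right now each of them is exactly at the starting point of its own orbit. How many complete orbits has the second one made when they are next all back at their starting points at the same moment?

The first common completion time is the LCM of the periods.
806 = 2 × 13 × 31
78 = 2 × 3 × 13
LCM(806, 78) = 2 × 3 × 13 × 31 = 2418.
Orbits for period 78: 2418 / 78 = 31.

31 orbits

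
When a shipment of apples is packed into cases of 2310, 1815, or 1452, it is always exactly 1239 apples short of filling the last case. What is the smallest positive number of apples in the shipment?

Being 1239 short of a full case of size k means N ≡ −1239 (mod k), i.e. N + 1239 is a multiple of each size.
2310 = 2 × 3 × 5 × 7 × 11
1815 = 3 × 5 × 11^2
1452 = 2^2 × 3 × 11^2
LCM(2310, 1815, 1452) = 2^2 × 3 × 5 × 7 × 11^2 = 50820.
Smallest positive N is 50820 − 1239 = 49581.

49581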